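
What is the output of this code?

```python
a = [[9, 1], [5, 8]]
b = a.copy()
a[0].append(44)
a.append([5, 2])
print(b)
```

Key concept: shallow copy with nested lists.
Step by step:
`a = [[9, 1], [5, 8]]` → a = [[9, 1], [5, 8]]
`b = a.copy()` → b = [[9, 1], [5, 8]]
`a[0].append(44)` → a = [[9, 1, 44], [5, 8]]; b = [[9, 1, 44], [5, 8]]
`a.append([5, 2])` → a = [[9, 1, 44], [5, 8], [5, 2]]
`print(b)` → prints [[9, 1, 44], [5, 8]]

Answer: [[9, 1, 44], [5, 8]]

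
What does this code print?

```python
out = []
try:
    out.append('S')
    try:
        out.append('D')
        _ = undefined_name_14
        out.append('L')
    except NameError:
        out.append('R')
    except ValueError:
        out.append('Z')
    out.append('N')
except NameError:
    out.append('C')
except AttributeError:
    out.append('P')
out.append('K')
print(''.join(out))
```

Execution trace: 'S' (try body) → 'D' (inner try body) → 'R' (inner except NameError) → 'N' (try body, no exception) → 'K' (after the try/except). Output: SDRNK

Answer: SDRNK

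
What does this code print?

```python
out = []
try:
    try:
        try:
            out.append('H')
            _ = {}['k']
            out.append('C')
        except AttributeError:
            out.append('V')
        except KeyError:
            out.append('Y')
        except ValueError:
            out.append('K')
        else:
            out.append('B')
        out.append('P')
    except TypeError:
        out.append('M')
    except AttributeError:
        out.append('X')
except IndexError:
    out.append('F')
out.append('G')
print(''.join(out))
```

Execution trace: 'H' (inner try body) → 'Y' (inner except KeyError) → 'P' (try body, no exception) → 'G' (after the try/except). Output: HYPG

Answer: HYPG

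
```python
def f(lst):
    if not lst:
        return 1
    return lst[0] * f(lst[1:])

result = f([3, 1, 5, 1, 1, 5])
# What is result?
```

Product over [3, 1, 5, 1, 1, 5] = 3 * 1 * 5 * 1 * 1 * 5 = 75

Answer: 75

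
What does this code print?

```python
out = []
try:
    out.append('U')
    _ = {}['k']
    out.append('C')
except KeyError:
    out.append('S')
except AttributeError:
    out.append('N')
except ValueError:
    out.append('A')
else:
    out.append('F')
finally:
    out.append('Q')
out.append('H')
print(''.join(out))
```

Execution trace: 'U' (try body) → 'S' (except KeyError) → 'Q' (finally) → 'H' (after the try/except). Output: USQH

Answer: USQH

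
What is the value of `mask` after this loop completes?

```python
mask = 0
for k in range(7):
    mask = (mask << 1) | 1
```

Build 7 consecutive 1-bits: 0b1111111
`mask` takes the values: 0 → 1 → 3 → 7 → 15 → 31 → 63 → 127

Answer: 127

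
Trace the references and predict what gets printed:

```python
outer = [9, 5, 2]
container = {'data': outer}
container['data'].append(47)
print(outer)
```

Key concept: dict holds reference to list.
Step by step:
`outer = [9, 5, 2]` → outer = [9, 5, 2]
`container = {'data': outer}` → container = {'data': [9, 5, 2]}
`container['data'].append(47)` → outer = [9, 5, 2, 47]; container = {'data': [9, 5, 2, 47]}
`print(outer)` → prints [9, 5, 2, 47]

Answer: [9, 5, 2, 47]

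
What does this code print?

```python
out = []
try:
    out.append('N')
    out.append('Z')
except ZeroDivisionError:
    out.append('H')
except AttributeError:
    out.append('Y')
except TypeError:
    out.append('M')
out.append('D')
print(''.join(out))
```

Execution trace: 'N' (try body) → 'Z' (try body, no exception) → 'D' (after the try/except). Output: NZD

Answer: NZD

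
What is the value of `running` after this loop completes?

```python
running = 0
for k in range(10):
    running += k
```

Sum of 0 to 9 = 45
`running` takes the values: 0 → 1 → 3 → 6 → 10 → 15 → 21 → 28 → 36 → 45

Answer: 45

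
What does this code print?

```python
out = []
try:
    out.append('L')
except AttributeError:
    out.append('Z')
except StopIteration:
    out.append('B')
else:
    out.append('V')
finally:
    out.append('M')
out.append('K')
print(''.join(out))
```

Execution trace: 'L' (try body, no exception) → 'V' (else) → 'M' (finally) → 'K' (after the try/except). Output: LVMK

Answer: LVMK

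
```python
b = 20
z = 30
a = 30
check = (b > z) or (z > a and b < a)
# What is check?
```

Trace:
`b = 20` → b = 20
`z = 30` → z = 30
`a = 30` → a = 30
`check = (b > z) or (z > a and b < a)` → check = False
So check = False

Answer: False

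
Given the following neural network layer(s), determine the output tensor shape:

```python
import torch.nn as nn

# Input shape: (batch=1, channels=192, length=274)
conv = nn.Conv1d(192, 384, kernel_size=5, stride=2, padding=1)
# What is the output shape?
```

Input: (1, 192, 274) -> Output: (1, 384, 136)

Answer: (1, 384, 136)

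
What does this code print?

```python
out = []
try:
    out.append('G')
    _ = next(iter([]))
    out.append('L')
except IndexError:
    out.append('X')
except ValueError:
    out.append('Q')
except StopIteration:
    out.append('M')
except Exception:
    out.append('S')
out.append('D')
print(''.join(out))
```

Execution trace: 'G' (try body) → 'M' (except StopIteration) → 'D' (after the try/except). Output: GMD

Answer: GMD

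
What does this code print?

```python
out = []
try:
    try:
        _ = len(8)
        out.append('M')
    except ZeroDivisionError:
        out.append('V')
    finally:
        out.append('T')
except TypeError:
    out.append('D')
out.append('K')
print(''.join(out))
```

Execution trace: 'T' (finally) → 'D' (outer except TypeError) → 'K' (after the try/except). Output: TDK

Answer: TDK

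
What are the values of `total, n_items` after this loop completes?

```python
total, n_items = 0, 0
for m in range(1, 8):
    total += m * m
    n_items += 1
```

Sum of squares and count
`total, n_items` takes the values: (0, 0) → (1, 0) → (1, 1) → (5, 1) → (5, 2) → (14, 2) → (14, 3) → (30, 3) → (30, 4) → (55, 4) → (55, 5) → (91, 5) → (91, 6) → (140, 6) → (140, 7)

Answer: 140, 7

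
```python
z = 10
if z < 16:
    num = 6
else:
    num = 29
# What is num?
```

Trace:
`z = 10` → z = 10
`if z < 16: ...` → z < 16 is True → num = 6
So num = 6

Answer: 6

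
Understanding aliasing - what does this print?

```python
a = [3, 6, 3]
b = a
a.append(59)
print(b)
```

Key concept: basic list aliasing.
Step by step:
`a = [3, 6, 3]` → a = [3, 6, 3]
`b = a` → b = [3, 6, 3] (same object as a)
`a.append(59)` → a = [3, 6, 3, 59] (same object as b); b = [3, 6, 3, 59] (same object as a)
`print(b)` → prints [3, 6, 3, 59]

Answer: [3, 6, 3, 59]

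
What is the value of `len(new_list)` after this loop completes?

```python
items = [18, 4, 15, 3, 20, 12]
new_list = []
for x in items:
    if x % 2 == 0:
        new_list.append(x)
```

Count even numbers in [18, 4, 15, 3, 20, 12]
`new_list` takes the values: [] → [18] → [18, 4] → [18, 4, 20] → [18, 4, 20, 12]
So `len(new_list)` = 4

Answer: 4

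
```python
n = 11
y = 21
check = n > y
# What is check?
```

Trace:
`n = 11` → n = 11
`y = 21` → y = 21
`check = n > y` → check = False
So check = False

Answer: False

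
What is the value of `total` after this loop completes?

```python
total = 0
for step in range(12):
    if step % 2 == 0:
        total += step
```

Sum of even numbers 0 to 11
`total` takes the values: 0 → 2 → 6 → 12 → 20 → 30

Answer: 30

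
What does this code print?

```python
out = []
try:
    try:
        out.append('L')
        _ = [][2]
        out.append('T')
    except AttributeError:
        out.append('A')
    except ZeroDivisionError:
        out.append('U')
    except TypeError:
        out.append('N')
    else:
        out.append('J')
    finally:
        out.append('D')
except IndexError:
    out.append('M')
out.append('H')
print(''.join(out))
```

Execution trace: 'L' (inner try body) → 'D' (inner finally) → 'M' (outer except IndexError) → 'H' (after the try/except). Output: LDMH

Answer: LDMH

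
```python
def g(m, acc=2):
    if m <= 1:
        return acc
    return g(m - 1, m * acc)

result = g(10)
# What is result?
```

Accumulator trace (n, acc): (10, 2) -> (9, 20) -> (8, 180) -> (7, 1440) -> (6, 10080) -> (5, 60480) -> (4, 302400) -> (3, 1209600) -> (2, 3628800) -> (1, 7257600) -> return 7257600

Answer: 7257600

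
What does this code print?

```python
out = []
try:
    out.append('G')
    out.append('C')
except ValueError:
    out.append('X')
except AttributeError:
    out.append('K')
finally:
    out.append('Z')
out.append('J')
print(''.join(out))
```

Execution trace: 'G' (try body) → 'C' (try body, no exception) → 'Z' (finally) → 'J' (after the try/except). Output: GCZJ

Answer: GCZJ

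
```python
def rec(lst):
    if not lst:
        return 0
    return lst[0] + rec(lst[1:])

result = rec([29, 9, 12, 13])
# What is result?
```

29 + 9 + 12 + 13 + 0 = 63

Answer: 63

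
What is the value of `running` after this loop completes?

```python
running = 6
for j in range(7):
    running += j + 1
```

Start at 6, add 1 to 7 = 34
`running` takes the values: 6 → 7 → 9 → 12 → 16 → 21 → 27 → 34

Answer: 34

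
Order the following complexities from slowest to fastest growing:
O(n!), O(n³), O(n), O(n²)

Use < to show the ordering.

Ordered by growth rate: O(n) < O(n²) < O(n³) < O(n!)

Answer: O(n) < O(n²) < O(n³) < O(n!)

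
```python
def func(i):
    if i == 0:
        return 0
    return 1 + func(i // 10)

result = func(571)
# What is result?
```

Count of digits of 571: 3

Answer: 3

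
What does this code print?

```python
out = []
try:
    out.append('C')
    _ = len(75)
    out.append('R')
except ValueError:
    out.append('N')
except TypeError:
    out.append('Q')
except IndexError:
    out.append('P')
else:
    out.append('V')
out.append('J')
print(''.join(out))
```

Execution trace: 'C' (try body) → 'Q' (except TypeError) → 'J' (after the try/except). Output: CQJ

Answer: CQJ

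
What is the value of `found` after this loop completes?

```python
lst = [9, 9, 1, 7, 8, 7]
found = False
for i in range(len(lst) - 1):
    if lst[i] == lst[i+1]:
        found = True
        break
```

Check consecutive duplicates in [9, 9, 1, 7, 8, 7]
`found` takes the values: False → True

Answer: True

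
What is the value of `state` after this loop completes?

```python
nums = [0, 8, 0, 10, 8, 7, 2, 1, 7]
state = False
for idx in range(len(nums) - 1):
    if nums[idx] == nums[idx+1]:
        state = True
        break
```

Check consecutive duplicates in [0, 8, 0, 10, 8, 7, 2, 1, 7]
`state` takes the values: False

Answer: False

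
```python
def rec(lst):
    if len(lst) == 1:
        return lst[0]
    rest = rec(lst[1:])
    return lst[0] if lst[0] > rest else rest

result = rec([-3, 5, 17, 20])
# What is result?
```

Recursive max over [-3, 5, 17, 20] = 20

Answer: 20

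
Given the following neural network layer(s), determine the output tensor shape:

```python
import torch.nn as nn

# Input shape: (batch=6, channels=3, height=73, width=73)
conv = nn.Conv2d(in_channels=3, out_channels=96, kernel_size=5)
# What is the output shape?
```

Input: (6, 3, 73, 73) -> Output: (6, 96, 69, 69)

Answer: (6, 96, 69, 69)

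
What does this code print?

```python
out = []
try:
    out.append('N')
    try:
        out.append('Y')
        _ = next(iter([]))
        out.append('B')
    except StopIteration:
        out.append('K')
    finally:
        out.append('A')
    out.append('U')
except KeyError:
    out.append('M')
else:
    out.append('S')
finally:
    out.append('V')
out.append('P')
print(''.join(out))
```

Execution trace: 'N' (try body) → 'Y' (inner try body) → 'K' (inner except StopIteration) → 'A' (inner finally) → 'U' (try body, no exception) → 'S' (else) → 'V' (finally) → 'P' (after the try/except). Output: NYKAUSVP

Answer: NYKAUSVP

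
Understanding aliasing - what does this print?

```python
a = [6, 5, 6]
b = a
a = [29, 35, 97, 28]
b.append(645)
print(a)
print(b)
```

Key concept: rebinding vs mutation: a is rebound to a new list, b still points at the original.
Step by step:
`a = [6, 5, 6]` → a = [6, 5, 6]
`b = a` → b = [6, 5, 6] (same object as a)
`a = [29, 35, 97, 28]` → a = [29, 35, 97, 28]
`b.append(645)` → b = [6, 5, 6, 645]
`print(a)` → prints [29, 35, 97, 28]
`print(b)` → prints [6, 5, 6, 645]

Answer:
[29, 35, 97, 28]
[6, 5, 6, 645]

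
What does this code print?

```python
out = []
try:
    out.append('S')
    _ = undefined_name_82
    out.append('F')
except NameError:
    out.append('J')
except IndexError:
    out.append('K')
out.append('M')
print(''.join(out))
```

Execution trace: 'S' (try body) → 'J' (except NameError) → 'M' (after the try/except). Output: SJM

Answer: SJM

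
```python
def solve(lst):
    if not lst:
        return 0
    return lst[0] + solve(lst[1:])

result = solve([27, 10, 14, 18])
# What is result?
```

27 + 10 + 14 + 18 + 0 = 69

Answer: 69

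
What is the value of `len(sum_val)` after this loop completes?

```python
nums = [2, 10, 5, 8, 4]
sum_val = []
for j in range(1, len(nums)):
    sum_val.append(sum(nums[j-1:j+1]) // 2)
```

Number of 2-element averages
`sum_val` takes the values: [] → [6] → [6, 7] → [6, 7, 6] → [6, 7, 6, 6]
So `len(sum_val)` = 4

Answer: 4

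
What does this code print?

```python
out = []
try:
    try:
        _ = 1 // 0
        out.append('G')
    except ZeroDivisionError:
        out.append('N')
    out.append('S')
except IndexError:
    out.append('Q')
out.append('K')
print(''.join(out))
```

Execution trace: 'N' (inner except ZeroDivisionError) → 'S' (try body, no exception) → 'K' (after the try/except). Output: NSK

Answer: NSK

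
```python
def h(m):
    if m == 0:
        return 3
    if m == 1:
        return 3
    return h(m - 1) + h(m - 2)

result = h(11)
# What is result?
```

Build up from base cases: h(0)=3, h(1)=3, h(2)=6, h(3)=9, h(4)=15, h(5)=24, h(6)=39, ..., h(11)=432

Answer: 432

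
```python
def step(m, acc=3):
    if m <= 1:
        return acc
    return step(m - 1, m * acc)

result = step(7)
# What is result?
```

Accumulator trace (n, acc): (7, 3) -> (6, 21) -> (5, 126) -> (4, 630) -> (3, 2520) -> (2, 7560) -> (1, 15120) -> return 15120

Answer: 15120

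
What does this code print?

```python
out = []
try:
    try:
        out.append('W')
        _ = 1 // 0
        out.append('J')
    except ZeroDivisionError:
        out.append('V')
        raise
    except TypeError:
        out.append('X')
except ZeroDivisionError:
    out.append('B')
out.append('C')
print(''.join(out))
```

Execution trace: 'W' (inner try body) → 'V' (inner except ZeroDivisionError) → 'B' (outer except ZeroDivisionError) → 'C' (after the try/except). Output: WVBC

Answer: WVBC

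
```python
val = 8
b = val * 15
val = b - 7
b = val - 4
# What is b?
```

Trace:
`val = 8` → val = 8
`b = val * 15` → b = 120
`val = b - 7` → val = 113
`b = val - 4` → b = 109
So b = 109

Answer: 109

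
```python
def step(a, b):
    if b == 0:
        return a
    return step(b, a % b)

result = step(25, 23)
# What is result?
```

step(25, 23) -> step(23, 2) -> step(2, 1) -> step(1, 0) -> 1

Answer: 1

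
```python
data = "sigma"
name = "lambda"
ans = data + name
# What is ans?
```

Trace:
`data = "sigma"` → data = 'sigma'
`name = "lambda"` → name = 'lambda'
`ans = data + name` → ans = 'sigmalambda'
So ans = 'sigmalambda'

Answer: 'sigmalambda'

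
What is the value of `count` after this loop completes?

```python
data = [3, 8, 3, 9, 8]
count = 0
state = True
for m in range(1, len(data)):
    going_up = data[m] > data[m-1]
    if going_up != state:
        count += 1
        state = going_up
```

Count direction changes in [3, 8, 3, 9, 8]
`count` takes the values: 0 → 1 → 2 → 3

Answer: 3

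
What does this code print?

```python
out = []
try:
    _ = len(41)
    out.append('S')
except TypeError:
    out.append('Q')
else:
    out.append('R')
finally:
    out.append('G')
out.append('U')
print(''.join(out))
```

Execution trace: 'Q' (except TypeError) → 'G' (finally) → 'U' (after the try/except). Output: QGU

Answer: QGU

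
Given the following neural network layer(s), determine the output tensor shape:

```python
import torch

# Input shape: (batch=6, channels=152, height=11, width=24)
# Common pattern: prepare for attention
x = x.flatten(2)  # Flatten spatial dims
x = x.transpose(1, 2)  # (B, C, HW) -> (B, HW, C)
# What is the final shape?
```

Input: (6, 152, 11, 24) -> after flatten(2): (6, 152, 264) -> Output: (6, 264, 152)

Answer: (6, 264, 152)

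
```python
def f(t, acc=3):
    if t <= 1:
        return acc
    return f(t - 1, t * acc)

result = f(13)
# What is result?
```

Accumulator trace (n, acc): (13, 3) -> (12, 39) -> (11, 468) -> (10, 5148) -> (9, 51480) -> (8, 463320) -> (7, 3706560) -> (6, 25945920) -> (5, 155675520) -> (4, 778377600) -> (3, 3113510400) -> (2, 9340531200) -> (1, 18681062400) -> return 18681062400

Answer: 18681062400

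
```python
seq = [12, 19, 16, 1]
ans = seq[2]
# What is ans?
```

Trace:
`seq = [12, 19, 16, 1]` → seq = [12, 19, 16, 1]
`ans = seq[2]` → ans = 16
So ans = 16

Answer: 16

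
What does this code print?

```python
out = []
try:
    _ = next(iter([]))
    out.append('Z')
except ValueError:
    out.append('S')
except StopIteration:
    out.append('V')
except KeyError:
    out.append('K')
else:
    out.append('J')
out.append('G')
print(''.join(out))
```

Execution trace: 'V' (except StopIteration) → 'G' (after the try/except). Output: VG

Answer: VG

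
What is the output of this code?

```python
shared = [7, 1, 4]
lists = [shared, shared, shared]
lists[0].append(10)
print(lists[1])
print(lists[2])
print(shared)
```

Key concept: list of same reference.
Step by step:
`shared = [7, 1, 4]` → shared = [7, 1, 4]
`lists = [shared, shared, shared]` → lists = [[7, 1, 4], [7, 1, 4], [7, 1, 4]]
`lists[0].append(10)` → shared = [7, 1, 4, 10]; lists = [[7, 1, 4, 10], [7, 1, 4, 10], [7, 1, 4, 10]]
`print(lists[1])` → prints [7, 1, 4, 10]
`print(lists[2])` → prints [7, 1, 4, 10]
`print(shared)` → prints [7, 1, 4, 10]

Answer:
[7, 1, 4, 10]
[7, 1, 4, 10]
[7, 1, 4, 10]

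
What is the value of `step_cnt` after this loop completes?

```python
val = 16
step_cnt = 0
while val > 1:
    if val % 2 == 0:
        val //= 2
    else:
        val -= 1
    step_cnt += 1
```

Steps to reduce 16 to 1
`step_cnt` takes the values: 0 → 1 → 2 → 3 → 4

Answer: 4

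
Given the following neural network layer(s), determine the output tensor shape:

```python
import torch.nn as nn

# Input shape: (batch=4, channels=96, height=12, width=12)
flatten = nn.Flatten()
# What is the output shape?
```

Input: (4, 96, 12, 12) -> Output: (4, 13824)

Answer: (4, 13824)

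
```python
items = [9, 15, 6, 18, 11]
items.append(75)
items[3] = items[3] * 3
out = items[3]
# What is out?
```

Trace:
`items = [9, 15, 6, 18, 11]` → items = [9, 15, 6, 18, 11]
`items.append(75)` → items = [9, 15, 6, 18, 11, 75]
`items[3] = items[3] * 3` → items = [9, 15, 6, 54, 11, 75]
`out = items[3]` → out = 54
So out = 54

Answer: 54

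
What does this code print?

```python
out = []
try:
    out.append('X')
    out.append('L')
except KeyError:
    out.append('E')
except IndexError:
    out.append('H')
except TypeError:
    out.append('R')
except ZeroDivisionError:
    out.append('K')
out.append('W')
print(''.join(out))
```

Execution trace: 'X' (try body) → 'L' (try body, no exception) → 'W' (after the try/except). Output: XLW

Answer: XLW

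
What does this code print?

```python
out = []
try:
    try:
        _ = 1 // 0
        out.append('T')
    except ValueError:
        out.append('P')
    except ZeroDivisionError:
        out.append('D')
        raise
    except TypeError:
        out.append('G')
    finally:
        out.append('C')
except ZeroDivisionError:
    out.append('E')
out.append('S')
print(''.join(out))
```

Execution trace: 'D' (except ZeroDivisionError) → 'C' (finally) → 'E' (outer except ZeroDivisionError) → 'S' (after the try/except). Output: DCES

Answer: DCES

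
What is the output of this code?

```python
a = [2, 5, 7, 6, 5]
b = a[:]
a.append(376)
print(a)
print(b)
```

Key concept: slice [:] creates copy.
Step by step:
`a = [2, 5, 7, 6, 5]` → a = [2, 5, 7, 6, 5]
`b = a[:]` → b = [2, 5, 7, 6, 5]
`a.append(376)` → a = [2, 5, 7, 6, 5, 376]
`print(a)` → prints [2, 5, 7, 6, 5, 376]
`print(b)` → prints [2, 5, 7, 6, 5]

Answer:
[2, 5, 7, 6, 5, 376]
[2, 5, 7, 6, 5]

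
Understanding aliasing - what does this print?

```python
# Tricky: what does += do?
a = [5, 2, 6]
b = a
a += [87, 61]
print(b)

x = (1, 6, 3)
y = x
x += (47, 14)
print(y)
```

Key concept: += behavior differs for mutable vs immutable.
Step by step:
`a = [5, 2, 6]` → a = [5, 2, 6]
`b = a` → b = [5, 2, 6] (same object as a)
`a += [87, 61]` → a = [5, 2, 6, 87, 61] (same object as b); b = [5, 2, 6, 87, 61] (same object as a)
`print(b)` → prints [5, 2, 6, 87, 61]
`x = (1, 6, 3)` → x = (1, 6, 3)
`y = x` → y = (1, 6, 3)
`x += (47, 14)` → x = (1, 6, 3, 47, 14)
`print(y)` → prints (1, 6, 3)

Answer:
[5, 2, 6, 87, 61]
(1, 6, 3)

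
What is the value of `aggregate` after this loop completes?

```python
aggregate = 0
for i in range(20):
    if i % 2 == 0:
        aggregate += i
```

Sum of even numbers 0 to 19
`aggregate` takes the values: 0 → 2 → 6 → 12 → 20 → 30 → 42 → 56 → 72 → 90

Answer: 90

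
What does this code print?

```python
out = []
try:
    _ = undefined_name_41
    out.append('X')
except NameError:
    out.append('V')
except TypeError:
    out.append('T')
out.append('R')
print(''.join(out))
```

Execution trace: 'V' (except NameError) → 'R' (after the try/except). Output: VR

Answer: VR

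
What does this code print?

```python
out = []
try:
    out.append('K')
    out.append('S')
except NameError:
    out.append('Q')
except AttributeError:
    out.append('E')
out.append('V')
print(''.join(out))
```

Execution trace: 'K' (try body) → 'S' (try body, no exception) → 'V' (after the try/except). Output: KSV

Answer: KSV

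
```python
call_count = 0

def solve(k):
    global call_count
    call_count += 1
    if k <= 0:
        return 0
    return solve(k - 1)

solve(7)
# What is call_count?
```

Linear recursion stepping by 1: 8 calls from k=7 down to ≤0.

Answer: 8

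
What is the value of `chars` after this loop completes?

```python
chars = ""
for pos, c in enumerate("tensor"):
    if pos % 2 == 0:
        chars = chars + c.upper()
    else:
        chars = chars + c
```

Uppercase even positions in 'tensor'
`chars` takes the values: "" → "T" → "Te" → "TeN" → "TeNs" → "TeNsO" → "TeNsOr"

Answer: "TeNsOr"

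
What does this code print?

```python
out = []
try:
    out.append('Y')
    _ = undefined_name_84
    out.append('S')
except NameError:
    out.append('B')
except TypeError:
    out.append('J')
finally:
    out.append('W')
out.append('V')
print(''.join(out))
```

Execution trace: 'Y' (try body) → 'B' (except NameError) → 'W' (finally) → 'V' (after the try/except). Output: YBWV

Answer: YBWV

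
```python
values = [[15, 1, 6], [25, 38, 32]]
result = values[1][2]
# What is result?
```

Trace:
`values = [[15, 1, 6], [25, 38, 32]]` → values = [[15, 1, 6], [25, 38, 32]]
`result = values[1][2]` → result = 32
So result = 32

Answer: 32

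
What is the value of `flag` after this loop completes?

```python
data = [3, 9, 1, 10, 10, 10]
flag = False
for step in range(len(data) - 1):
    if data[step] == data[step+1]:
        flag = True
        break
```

Check consecutive duplicates in [3, 9, 1, 10, 10, 10]
`flag` takes the values: False → True

Answer: True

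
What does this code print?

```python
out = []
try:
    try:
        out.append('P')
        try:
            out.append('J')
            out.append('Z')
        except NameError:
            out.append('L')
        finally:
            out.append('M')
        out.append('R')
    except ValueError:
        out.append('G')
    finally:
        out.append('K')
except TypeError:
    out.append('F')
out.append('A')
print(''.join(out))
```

Execution trace: 'P' (try body) → 'J' (inner try body) → 'Z' (inner try body, no exception) → 'M' (inner finally) → 'R' (try body, no exception) → 'K' (finally) → 'A' (after the try/except). Output: PJZMRKA

Answer: PJZMRKA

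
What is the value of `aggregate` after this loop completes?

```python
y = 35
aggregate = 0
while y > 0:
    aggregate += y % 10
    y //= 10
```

Sum digits of 35
`aggregate` takes the values: 0 → 5 → 8

Answer: 8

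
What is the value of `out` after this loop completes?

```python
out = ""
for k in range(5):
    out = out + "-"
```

Repeat '-' 5 times
`out` takes the values: "" → "-" → "--" → "---" → "----" → "-----"

Answer: "-----"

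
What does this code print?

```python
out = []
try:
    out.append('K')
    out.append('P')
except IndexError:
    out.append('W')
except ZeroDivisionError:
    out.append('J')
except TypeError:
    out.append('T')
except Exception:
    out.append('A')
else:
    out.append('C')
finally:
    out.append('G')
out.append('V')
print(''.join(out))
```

Execution trace: 'K' (try body) → 'P' (try body, no exception) → 'C' (else) → 'G' (finally) → 'V' (after the try/except). Output: KPCGV

Answer: KPCGV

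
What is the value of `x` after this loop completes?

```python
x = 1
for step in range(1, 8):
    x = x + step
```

Start at 1, add 1 through 7
`x` takes the values: 1 → 2 → 4 → 7 → 11 → 16 → 22 → 29

Answer: 29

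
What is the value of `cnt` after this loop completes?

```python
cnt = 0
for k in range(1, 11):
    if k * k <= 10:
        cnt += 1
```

Count numbers where k² ≤ 10
`cnt` takes the values: 0 → 1 → 2 → 3

Answer: 3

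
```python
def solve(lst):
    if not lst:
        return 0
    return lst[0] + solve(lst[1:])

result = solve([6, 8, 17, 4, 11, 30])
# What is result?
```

6 + 8 + 17 + 4 + 11 + 30 + 0 = 76

Answer: 76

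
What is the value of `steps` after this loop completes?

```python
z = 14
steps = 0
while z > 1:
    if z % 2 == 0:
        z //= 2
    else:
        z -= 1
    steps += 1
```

Steps to reduce 14 to 1
`steps` takes the values: 0 → 1 → 2 → 3 → 4 → 5

Answer: 5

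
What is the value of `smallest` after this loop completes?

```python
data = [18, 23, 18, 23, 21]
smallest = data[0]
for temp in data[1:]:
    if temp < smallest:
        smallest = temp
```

Minimum of [18, 23, 18, 23, 21]
`smallest` takes the values: 18

Answer: 18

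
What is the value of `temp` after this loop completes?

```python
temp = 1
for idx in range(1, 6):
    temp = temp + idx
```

Start at 1, add 1 through 5
`temp` takes the values: 1 → 2 → 4 → 7 → 11 → 16

Answer: 16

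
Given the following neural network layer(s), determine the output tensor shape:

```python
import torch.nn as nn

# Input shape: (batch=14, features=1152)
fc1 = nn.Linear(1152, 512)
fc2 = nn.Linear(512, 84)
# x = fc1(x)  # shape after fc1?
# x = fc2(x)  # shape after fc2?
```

Input: (14, 1152) -> after fc1: (14, 512) -> Output: (14, 84)

Answer: (14, 84)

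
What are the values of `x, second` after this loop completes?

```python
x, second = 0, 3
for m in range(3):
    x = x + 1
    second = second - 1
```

x goes 0→3, second goes 3→0
`x, second` takes the values: (0, 3) → (1, 3) → (1, 2) → (2, 2) → (2, 1) → (3, 1) → (3, 0)

Answer: 3, 0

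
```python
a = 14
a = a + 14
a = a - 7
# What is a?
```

Trace:
`a = 14` → a = 14
`a = a + 14` → a = 28
`a = a - 7` → a = 21
So a = 21

Answer: 21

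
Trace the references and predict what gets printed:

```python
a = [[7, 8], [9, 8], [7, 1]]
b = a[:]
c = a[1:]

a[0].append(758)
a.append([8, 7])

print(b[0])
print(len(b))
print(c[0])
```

Key concept: slice with nested mutation.
Step by step:
`a = [[7, 8], [9, 8], [7, 1]]` → a = [[7, 8], [9, 8], [7, 1]]
`b = a[:]` → b = [[7, 8], [9, 8], [7, 1]]
`c = a[1:]` → c = [[9, 8], [7, 1]]
`a[0].append(758)` → a = [[7, 8, 758], [9, 8], [7, 1]]; b = [[7, 8, 758], [9, 8], [7, 1]]
`a.append([8, 7])` → a = [[7, 8, 758], [9, 8], [7, 1], [8, 7]]
`print(b[0])` → prints [7, 8, 758]
`print(len(b))` → prints 3
`print(c[0])` → prints [9, 8]

Answer:
[7, 8, 758]
3
[9, 8]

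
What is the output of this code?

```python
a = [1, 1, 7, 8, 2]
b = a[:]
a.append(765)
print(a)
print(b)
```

Key concept: slice [:] creates copy.
Step by step:
`a = [1, 1, 7, 8, 2]` → a = [1, 1, 7, 8, 2]
`b = a[:]` → b = [1, 1, 7, 8, 2]
`a.append(765)` → a = [1, 1, 7, 8, 2, 765]
`print(a)` → prints [1, 1, 7, 8, 2, 765]
`print(b)` → prints [1, 1, 7, 8, 2]

Answer:
[1, 1, 7, 8, 2, 765]
[1, 1, 7, 8, 2]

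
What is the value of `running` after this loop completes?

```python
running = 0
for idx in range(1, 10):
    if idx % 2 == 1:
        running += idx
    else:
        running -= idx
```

Add odd, subtract even
`running` takes the values: 0 → 1 → -1 → 2 → -2 → 3 → -3 → 4 → -4 → 5

Answer: 5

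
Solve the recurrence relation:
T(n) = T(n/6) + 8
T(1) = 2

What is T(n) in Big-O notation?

Each step divides n by 6 and adds 8. After log_6(n) steps we reach T(1)=2. So T(n) = 8·log_6(n) + 2 = O(log n).

Answer: O(log n)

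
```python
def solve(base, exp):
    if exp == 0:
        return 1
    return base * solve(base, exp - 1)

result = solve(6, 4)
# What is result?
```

solve(6, 4) = 6 * 6 * 6 * 6 = 1296

Answer: 1296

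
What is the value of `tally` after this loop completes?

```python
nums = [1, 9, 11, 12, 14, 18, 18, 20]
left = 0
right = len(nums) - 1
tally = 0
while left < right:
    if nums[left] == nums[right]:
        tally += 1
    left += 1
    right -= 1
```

Count matching pairs from ends
`tally` takes the values: 0

Answer: 0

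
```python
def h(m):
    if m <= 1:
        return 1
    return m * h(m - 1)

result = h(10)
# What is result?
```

h(10) = 10 * 9 * 8 * 7 * 6 * 5 * 4 * 3 * 2 * 1 = 3628800

Answer: 3628800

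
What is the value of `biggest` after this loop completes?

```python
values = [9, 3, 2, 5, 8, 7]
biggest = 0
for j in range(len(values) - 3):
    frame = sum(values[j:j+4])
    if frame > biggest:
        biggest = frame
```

Max sum of 4-element window in [9, 3, 2, 5, 8, 7]
`biggest` takes the values: 0 → 19 → 22

Answer: 22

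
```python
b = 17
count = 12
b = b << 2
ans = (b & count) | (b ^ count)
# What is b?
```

Trace:
`b = 17` → b = 17
`count = 12` → count = 12
`b = b << 2` → b = 68
`ans = (b & count) | (b ^ count)` → ans = 76
So b = 68

Answer: 68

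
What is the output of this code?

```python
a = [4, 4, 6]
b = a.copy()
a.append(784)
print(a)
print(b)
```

Key concept: list.copy() creates independent copy.
Step by step:
`a = [4, 4, 6]` → a = [4, 4, 6]
`b = a.copy()` → b = [4, 4, 6]
`a.append(784)` → a = [4, 4, 6, 784]
`print(a)` → prints [4, 4, 6, 784]
`print(b)` → prints [4, 4, 6]

Answer:
[4, 4, 6, 784]
[4, 4, 6]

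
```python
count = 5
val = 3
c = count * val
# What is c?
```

Trace:
`count = 5` → count = 5
`val = 3` → val = 3
`c = count * val` → c = 15
So c = 15

Answer: 15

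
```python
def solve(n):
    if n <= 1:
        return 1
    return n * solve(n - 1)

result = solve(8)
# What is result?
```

solve(8) = 8 * 7 * 6 * 5 * 4 * 3 * 2 * 1 = 40320

Answer: 40320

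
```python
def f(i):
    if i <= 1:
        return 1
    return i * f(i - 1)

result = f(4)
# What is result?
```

f(4) = 4 * 3 * 2 * 1 = 24

Answer: 24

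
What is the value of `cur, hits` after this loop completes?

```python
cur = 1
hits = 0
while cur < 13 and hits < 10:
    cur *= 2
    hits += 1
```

Double until >= 13 or 10 iterations
`cur, hits` takes the values: (1, 0) → (2, 0) → (2, 1) → (4, 1) → (4, 2) → (8, 2) → (8, 3) → (16, 3) → (16, 4)

Answer: 16, 4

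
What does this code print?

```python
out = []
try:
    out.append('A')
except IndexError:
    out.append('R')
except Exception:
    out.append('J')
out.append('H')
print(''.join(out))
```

Execution trace: 'A' (try body, no exception) → 'H' (after the try/except). Output: AH

Answer: AH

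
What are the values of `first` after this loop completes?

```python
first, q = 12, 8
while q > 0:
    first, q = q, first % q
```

GCD of 12 and 8
`first` takes the values: 12 → 8 → 4

Answer: 4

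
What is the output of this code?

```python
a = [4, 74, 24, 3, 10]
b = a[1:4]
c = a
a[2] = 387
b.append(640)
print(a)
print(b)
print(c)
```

Key concept: slice vs alias.
Step by step:
`a = [4, 74, 24, 3, 10]` → a = [4, 74, 24, 3, 10]
`b = a[1:4]` → b = [74, 24, 3]
`c = a` → c = [4, 74, 24, 3, 10] (same object as a)
`a[2] = 387` → a = [4, 74, 387, 3, 10] (same object as c); c = [4, 74, 387, 3, 10] (same object as a)
`b.append(640)` → b = [74, 24, 3, 640]
`print(a)` → prints [4, 74, 387, 3, 10]
`print(b)` → prints [74, 24, 3, 640]
`print(c)` → prints [4, 74, 387, 3, 10]

Answer:
[4, 74, 387, 3, 10]
[74, 24, 3, 640]
[4, 74, 387, 3, 10]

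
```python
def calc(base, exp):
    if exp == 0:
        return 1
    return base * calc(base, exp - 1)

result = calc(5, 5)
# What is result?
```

calc(5, 5) = 5 * 5 * 5 * 5 * 5 = 3125

Answer: 3125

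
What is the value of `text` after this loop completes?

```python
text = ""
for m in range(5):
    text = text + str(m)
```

Concatenate digits 0 to 4
`text` takes the values: "" → "0" → "01" → "012" → "0123" → "01234"

Answer: "01234"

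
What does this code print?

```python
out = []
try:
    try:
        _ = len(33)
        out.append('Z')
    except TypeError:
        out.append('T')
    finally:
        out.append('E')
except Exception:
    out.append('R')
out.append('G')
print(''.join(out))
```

Execution trace: 'T' (inner except TypeError) → 'E' (inner finally) → 'G' (after the try/except). Output: TEG

Answer: TEG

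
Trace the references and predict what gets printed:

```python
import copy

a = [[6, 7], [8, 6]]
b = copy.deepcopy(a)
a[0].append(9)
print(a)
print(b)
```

Key concept: deep copy is fully independent.
Step by step:
`a = [[6, 7], [8, 6]]` → a = [[6, 7], [8, 6]]
`b = copy.deepcopy(a)` → b = [[6, 7], [8, 6]]
`a[0].append(9)` → a = [[6, 7, 9], [8, 6]]
`print(a)` → prints [[6, 7, 9], [8, 6]]
`print(b)` → prints [[6, 7], [8, 6]]

Answer:
[[6, 7, 9], [8, 6]]
[[6, 7], [8, 6]]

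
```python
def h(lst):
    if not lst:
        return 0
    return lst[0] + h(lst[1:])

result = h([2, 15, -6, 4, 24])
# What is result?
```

2 + 15 + (-6) + 4 + 24 + 0 = 39

Answer: 39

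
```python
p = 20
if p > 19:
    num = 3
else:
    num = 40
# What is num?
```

Trace:
`p = 20` → p = 20
`if p > 19: ...` → p > 19 is True → num = 3
So num = 3

Answer: 3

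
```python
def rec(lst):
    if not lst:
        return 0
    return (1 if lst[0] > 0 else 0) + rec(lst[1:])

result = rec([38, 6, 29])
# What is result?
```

Count of positive elements in [38, 6, 29] = 3

Answer: 3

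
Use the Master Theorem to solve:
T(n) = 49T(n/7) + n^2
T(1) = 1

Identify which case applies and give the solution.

a=49, b=7, f(n)=n^2. log_7(49) = 2. Since c=2 = 2, Case 2 applies: T(n) = Θ(n^log_b(a) · log n) = O(n^2 log n).

Answer: O(n^2 log n) - Case 2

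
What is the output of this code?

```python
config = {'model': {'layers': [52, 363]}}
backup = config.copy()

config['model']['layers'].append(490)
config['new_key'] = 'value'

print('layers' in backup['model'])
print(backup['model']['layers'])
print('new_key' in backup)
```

Key concept: shallow copy gotcha with nested dict.
Step by step:
`config = {'model': {'layers': [52, 363]}}` → config = {'model': {'layers': [52, 363]}}
`backup = config.copy()` → backup = {'model': {'layers': [52, 363]}}
`config['model']['layers'].append(490)` → config = {'model': {'layers': [52, 363, 490]}}; backup = {'model': {'layers': [52, 363, 490]}}
`config['new_key'] = 'value'` → config = {'model': {'layers': [52, 363, 490]}, 'new_key': 'value'}
`print('layers' in backup['model'])` → prints True
`print(backup['model']['layers'])` → prints [52, 363, 490]
`print('new_key' in backup)` → prints False

Answer:
True
[52, 363, 490]
False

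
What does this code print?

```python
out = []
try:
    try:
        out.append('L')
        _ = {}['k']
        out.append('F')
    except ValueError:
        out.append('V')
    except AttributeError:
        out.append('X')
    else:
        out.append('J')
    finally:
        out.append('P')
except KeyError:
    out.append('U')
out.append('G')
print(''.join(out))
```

Execution trace: 'L' (try body) → 'P' (finally) → 'U' (outer except KeyError) → 'G' (after the try/except). Output: LPUG

Answer: LPUG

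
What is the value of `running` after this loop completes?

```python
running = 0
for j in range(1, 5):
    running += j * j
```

Sum of squares 1² to 4² = 30
`running` takes the values: 0 → 1 → 5 → 14 → 30

Answer: 30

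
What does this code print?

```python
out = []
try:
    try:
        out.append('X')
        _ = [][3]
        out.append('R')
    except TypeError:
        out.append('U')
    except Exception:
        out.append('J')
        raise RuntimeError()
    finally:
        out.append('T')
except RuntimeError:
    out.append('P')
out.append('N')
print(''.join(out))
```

Execution trace: 'X' (inner try body) → 'J' (inner except Exception) → 'T' (inner finally) → 'P' (outer except RuntimeError) → 'N' (after the try/except). Output: XJTPN

Answer: XJTPN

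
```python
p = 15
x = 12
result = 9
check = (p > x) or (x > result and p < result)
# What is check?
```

Trace:
`p = 15` → p = 15
`x = 12` → x = 12
`result = 9` → result = 9
`check = (p > x) or (x > result and p < result)` → check = True
So check = True

Answer: True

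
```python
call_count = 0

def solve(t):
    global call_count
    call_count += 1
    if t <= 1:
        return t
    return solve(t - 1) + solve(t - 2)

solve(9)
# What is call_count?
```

Calls(t) = 1 + Calls(t-1) + Calls(t-2); Calls(0)=Calls(1)=1. For t=9 this gives 109.

Answer: 109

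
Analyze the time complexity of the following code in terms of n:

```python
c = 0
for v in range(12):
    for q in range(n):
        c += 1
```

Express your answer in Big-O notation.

Each loop level contributes: 1 × n. Multiplying the contributions gives O(n).

Answer: O(n)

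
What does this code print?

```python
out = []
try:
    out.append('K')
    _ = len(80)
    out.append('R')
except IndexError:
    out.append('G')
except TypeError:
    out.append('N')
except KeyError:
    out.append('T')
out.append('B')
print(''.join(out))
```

Execution trace: 'K' (try body) → 'N' (except TypeError) → 'B' (after the try/except). Output: KNB

Answer: KNB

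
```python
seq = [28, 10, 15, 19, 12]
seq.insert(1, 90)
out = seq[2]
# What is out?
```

Trace:
`seq = [28, 10, 15, 19, 12]` → seq = [28, 10, 15, 19, 12]
`seq.insert(1, 90)` → seq = [28, 90, 10, 15, 19, 12]
`out = seq[2]` → out = 10
So out = 10

Answer: 10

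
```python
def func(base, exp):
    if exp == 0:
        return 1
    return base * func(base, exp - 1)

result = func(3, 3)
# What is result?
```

func(3, 3) = 3 * 3 * 3 = 27

Answer: 27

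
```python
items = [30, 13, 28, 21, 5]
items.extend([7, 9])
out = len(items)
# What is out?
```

Trace:
`items = [30, 13, 28, 21, 5]` → items = [30, 13, 28, 21, 5]
`items.extend([7, 9])` → items = [30, 13, 28, 21, 5, 7, 9]
`out = len(items)` → out = 7
So out = 7

Answer: 7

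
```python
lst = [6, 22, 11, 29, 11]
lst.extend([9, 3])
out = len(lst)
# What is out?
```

Trace:
`lst = [6, 22, 11, 29, 11]` → lst = [6, 22, 11, 29, 11]
`lst.extend([9, 3])` → lst = [6, 22, 11, 29, 11, 9, 3]
`out = len(lst)` → out = 7
So out = 7

Answer: 7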